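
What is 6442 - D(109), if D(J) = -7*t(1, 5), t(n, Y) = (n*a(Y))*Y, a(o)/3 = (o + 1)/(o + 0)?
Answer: 6568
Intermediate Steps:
a(o) = 3*(1 + o)/o (a(o) = 3*((o + 1)/(o + 0)) = 3*((1 + o)/o) = 3*(1 + o)/o)
t(n, Y) = Y*n*(3 + 3/Y) (t(n, Y) = (n*(3 + 3/Y))*Y = Y*n*(3 + 3/Y))
D(J) = -126 (D(J) = -21*(1 + 5) = -21*6 = -7*18 = -126)
6442 - D(109) = 6442 - 1*(-126) = 6442 + 126 = 6568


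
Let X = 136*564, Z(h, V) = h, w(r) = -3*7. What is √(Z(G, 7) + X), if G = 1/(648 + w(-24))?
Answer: √30154567443/627 ≈ 276.96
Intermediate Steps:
w(r) = -21
G = 1/627 (G = 1/(648 - 21) = 1/627 ≈ 0.0015949)
X = 76704
√(Z(G, 7) + X) = √(1/627 + 76704) = √(48093409/627) = √30154567443/627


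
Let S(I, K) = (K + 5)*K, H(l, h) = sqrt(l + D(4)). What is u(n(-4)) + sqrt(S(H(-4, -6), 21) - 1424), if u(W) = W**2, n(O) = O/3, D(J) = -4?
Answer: 16/9 + I*sqrt(878) ≈ 1.7778 + 29.631*I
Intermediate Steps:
n(O) = O/3 (n(O) = O*(1/3) = O/3)
H(l, h) = sqrt(-4 + l) (H(l, h) = sqrt(l - 4) = sqrt(-4 + l))
S(I, K) = K*(5 + K) (S(I, K) = (5 + K)*K = K*(5 + K))
u(n(-4)) + sqrt(S(H(-4, -6), 21) - 1424) = ((1/3)*(-4))**2 + sqrt(21*(5 + 21) - 1424) = (-4/3)**2 + sqrt(21*26 - 1424) = 16/9 + sqrt(546 - 1424) = 16/9 + sqrt(-878) = 16/9 + I*sqrt(878)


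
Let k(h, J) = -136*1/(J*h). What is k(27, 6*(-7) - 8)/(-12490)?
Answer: -34/4215375 ≈ -8.0657e-6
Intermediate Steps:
k(h, J) = -136/(J*h) (k(h, J) = -136*1/(J*h) = -136/(J*h))
k(27, 6*(-7) - 8)/(-12490) = -136/((6*(-7) - 8)*27)/(-12490) = -136*1/27/(-42 - 8)*(-1/12490) = -136*1/27/(-50)*(-1/12490) = -136*(-1/50)*1/27*(-1/12490) = (68/675)*(-1/12490) = -34/4215375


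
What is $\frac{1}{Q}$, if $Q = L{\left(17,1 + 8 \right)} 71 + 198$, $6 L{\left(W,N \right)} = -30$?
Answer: $- \frac{1}{157} \approx -0.0063694$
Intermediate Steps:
$L{\left(W,N \right)} = -5$ ($L{\left(W,N \right)} = \frac{1}{6} \left(-30\right) = -5$)
$Q = -157$ ($Q = \left(-5\right) 71 + 198 = -355 + 198 = -157$)
$\frac{1}{Q} = \frac{1}{-157} = - \frac{1}{157}$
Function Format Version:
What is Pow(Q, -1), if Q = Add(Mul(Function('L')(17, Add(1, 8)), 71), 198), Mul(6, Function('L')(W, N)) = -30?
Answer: Rational(-1, 157) ≈ -0.0063694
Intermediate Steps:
Function('L')(W, N) = -5 (Function('L')(W, N) = Mul(Rational(1, 6), -30) = -5)
Q = -157 (Q = Add(Mul(-5, 71), 198) = Add(-355, 198) = -157)
Pow(Q, -1) = Pow(-157, -1) = Rational(-1, 157)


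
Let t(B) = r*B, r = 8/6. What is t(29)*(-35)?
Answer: -4060/3 ≈ -1353.3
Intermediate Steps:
r = 4/3 (r = 8*(⅙) = 4/3 ≈ 1.3333)
t(B) = 4*B/3
t(29)*(-35) = ((4/3)*29)*(-35) = (116/3)*(-35) = -4060/3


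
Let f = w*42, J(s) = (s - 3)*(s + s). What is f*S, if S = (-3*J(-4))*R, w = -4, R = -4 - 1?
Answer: -141120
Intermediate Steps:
R = -5
J(s) = 2*s*(-3 + s) (J(s) = (-3 + s)*(2*s) = 2*s*(-3 + s))
f = -168 (f = -4*42 = -168)
S = 840 (S = -6*(-4)*(-3 - 4)*(-5) = -6*(-4)*(-7)*(-5) = -3*56*(-5) = -168*(-5) = 840)
f*S = -168*840 = -141120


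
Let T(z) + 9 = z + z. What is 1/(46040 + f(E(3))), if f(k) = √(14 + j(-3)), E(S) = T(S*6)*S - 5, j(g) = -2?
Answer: 11510/529920397 - √3/1059840794 ≈ 2.1719e-5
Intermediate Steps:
T(z) = -9 + 2*z (T(z) = -9 + (z + z) = -9 + 2*z)
E(S) = -5 + S*(-9 + 12*S) (E(S) = (-9 + 2*(S*6))*S - 5 = (-9 + 2*(6*S))*S - 5 = (-9 + 12*S)*S - 5 = S*(-9 + 12*S) - 5 = -5 + S*(-9 + 12*S))
f(k) = 2*√3 (f(k) = √(14 - 2) = √12 = 2*√3)
1/(46040 + f(E(3))) = 1/(46040 + 2*√3)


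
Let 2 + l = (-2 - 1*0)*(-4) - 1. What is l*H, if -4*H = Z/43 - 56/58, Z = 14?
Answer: 1995/2494 ≈ 0.79992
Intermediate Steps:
H = 399/2494 (H = -(14/43 - 56/58)/4 = -(14*(1/43) - 56*1/58)/4 = -(14/43 - 28/29)/4 = -¼*(-798/1247) = 399/2494 ≈ 0.15998)
l = 5 (l = -2 + ((-2 - 1*0)*(-4) - 1) = -2 + ((-2 + 0)*(-4) - 1) = -2 + (-2*(-4) - 1) = -2 + (8 - 1) = -2 + 7 = 5)
l*H = 5*(399/2494) = 1995/2494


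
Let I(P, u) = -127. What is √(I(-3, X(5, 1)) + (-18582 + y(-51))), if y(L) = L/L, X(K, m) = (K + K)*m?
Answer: 2*I*√4677 ≈ 136.78*I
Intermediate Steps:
X(K, m) = 2*K*m (X(K, m) = (2*K)*m = 2*K*m)
y(L) = 1
√(I(-3, X(5, 1)) + (-18582 + y(-51))) = √(-127 + (-18582 + 1)) = √(-127 - 18581) = √(-18708) = 2*I*√4677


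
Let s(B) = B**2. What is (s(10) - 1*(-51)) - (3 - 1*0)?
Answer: 148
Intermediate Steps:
(s(10) - 1*(-51)) - (3 - 1*0) = (10**2 - 1*(-51)) - (3 - 1*0) = (100 + 51) - (3 + 0) = 151 - 1*3 = 151 - 3 = 148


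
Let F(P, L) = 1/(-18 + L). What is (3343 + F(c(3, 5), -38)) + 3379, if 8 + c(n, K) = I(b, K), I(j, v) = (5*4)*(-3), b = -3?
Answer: 376431/56 ≈ 6722.0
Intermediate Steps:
I(j, v) = -60 (I(j, v) = 20*(-3) = -60)
c(n, K) = -68 (c(n, K) = -8 - 60 = -68)
(3343 + F(c(3, 5), -38)) + 3379 = (3343 + 1/(-18 - 38)) + 3379 = (3343 + 1/(-56)) + 3379 = (3343 - 1/56) + 3379 = 187207/56 + 3379 = 376431/56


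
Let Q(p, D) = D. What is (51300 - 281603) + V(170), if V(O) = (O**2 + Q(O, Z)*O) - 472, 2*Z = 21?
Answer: -200090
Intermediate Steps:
Z = 21/2 (Z = (1/2)*21 = 21/2 ≈ 10.500)
V(O) = -472 + O**2 + 21*O/2 (V(O) = (O**2 + 21*O/2) - 472 = -472 + O**2 + 21*O/2)
(51300 - 281603) + V(170) = (51300 - 281603) + (-472 + 170**2 + (21/2)*170) = -230303 + (-472 + 28900 + 1785) = -230303 + 30213 = -200090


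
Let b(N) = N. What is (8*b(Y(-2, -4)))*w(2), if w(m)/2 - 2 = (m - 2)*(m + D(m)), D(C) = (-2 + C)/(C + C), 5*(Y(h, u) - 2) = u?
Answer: 192/5 ≈ 38.400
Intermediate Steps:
Y(h, u) = 2 + u/5
D(C) = (-2 + C)/(2*C) (D(C) = (-2 + C)/((2*C)) = (-2 + C)*(1/(2*C)) = (-2 + C)/(2*C))
w(m) = 4 + 2*(-2 + m)*(m + (-2 + m)/(2*m)) (w(m) = 4 + 2*((m - 2)*(m + (-2 + m)/(2*m))) = 4 + 2*((-2 + m)*(m + (-2 + m)/(2*m))) = 4 + 2*(-2 + m)*(m + (-2 + m)/(2*m)))
(8*b(Y(-2, -4)))*w(2) = (8*(2 + (1/5)*(-4)))*(-3*2 + 2*2**2 + 4/2) = (8*(2 - 4/5))*(-6 + 2*4 + 4*(1/2)) = (8*(6/5))*(-6 + 8 + 2) = (48/5)*4 = 192/5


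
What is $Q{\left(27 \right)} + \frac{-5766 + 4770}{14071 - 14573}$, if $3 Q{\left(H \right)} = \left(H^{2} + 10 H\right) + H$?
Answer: $\frac{86340}{251} \approx 343.98$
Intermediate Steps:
$Q{\left(H \right)} = \frac{H^{2}}{3} + \frac{11 H}{3}$ ($Q{\left(H \right)} = \frac{\left(H^{2} + 10 H\right) + H}{3} = \frac{H^{2} + 11 H}{3} = \frac{H^{2}}{3} + \frac{11 H}{3}$)
$Q{\left(27 \right)} + \frac{-5766 + 4770}{14071 - 14573} = \frac{1}{3} \cdot 27 \left(11 + 27\right) + \frac{-5766 + 4770}{14071 - 14573} = \frac{1}{3} \cdot 27 \cdot 38 - \frac{996}{-502} = 342 - - \frac{498}{251} = 342 + \frac{498}{251} = \frac{86340}{251}$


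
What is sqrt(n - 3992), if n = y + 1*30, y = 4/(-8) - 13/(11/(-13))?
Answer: I*sqrt(1910414)/22 ≈ 62.826*I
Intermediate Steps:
y = 327/22 (y = 4*(-1/8) - 13/(11*(-1/13)) = -1/2 - 13/(-11/13) = -1/2 - 13*(-13/11) = -1/2 + 169/11 = 327/22 ≈ 14.864)
n = 987/22 (n = 327/22 + 1*30 = 327/22 + 30 = 987/22 ≈ 44.864)
sqrt(n - 3992) = sqrt(987/22 - 3992) = sqrt(-86837/22) = I*sqrt(1910414)/22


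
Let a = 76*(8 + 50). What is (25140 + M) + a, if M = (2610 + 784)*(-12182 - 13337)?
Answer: -86581938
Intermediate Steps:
M = -86611486 (M = 3394*(-25519) = -86611486)
a = 4408 (a = 76*58 = 4408)
(25140 + M) + a = (25140 - 86611486) + 4408 = -86586346 + 4408 = -86581938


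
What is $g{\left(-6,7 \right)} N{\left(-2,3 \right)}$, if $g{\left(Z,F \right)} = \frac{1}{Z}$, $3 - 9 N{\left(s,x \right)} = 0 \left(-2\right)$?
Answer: $- \frac{1}{18} \approx -0.055556$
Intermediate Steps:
$N{\left(s,x \right)} = \frac{1}{3}$ ($N{\left(s,x \right)} = \frac{1}{3} - \frac{0 \left(-2\right)}{9} = \frac{1}{3} - 0 = \frac{1}{3} + 0 = \frac{1}{3}$)
$g{\left(-6,7 \right)} N{\left(-2,3 \right)} = \frac{1}{-6} \cdot \frac{1}{3} = \left(- \frac{1}{6}\right) \frac{1}{3} = - \frac{1}{18}$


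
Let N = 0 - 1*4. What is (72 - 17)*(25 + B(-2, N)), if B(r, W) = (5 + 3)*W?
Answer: -385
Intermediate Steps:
N = -4 (N = 0 - 4 = -4)
B(r, W) = 8*W
(72 - 17)*(25 + B(-2, N)) = (72 - 17)*(25 + 8*(-4)) = 55*(25 - 32) = 55*(-7) = -385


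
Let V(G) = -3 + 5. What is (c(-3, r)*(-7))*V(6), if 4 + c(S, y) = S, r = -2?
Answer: 98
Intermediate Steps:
c(S, y) = -4 + S
V(G) = 2
(c(-3, r)*(-7))*V(6) = ((-4 - 3)*(-7))*2 = -7*(-7)*2 = 49*2 = 98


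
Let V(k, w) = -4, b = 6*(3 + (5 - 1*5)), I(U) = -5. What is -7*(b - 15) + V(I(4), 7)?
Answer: -25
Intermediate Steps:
b = 18 (b = 6*(3 + (5 - 5)) = 6*(3 + 0) = 6*3 = 18)
-7*(b - 15) + V(I(4), 7) = -7*(18 - 15) - 4 = -7*3 - 4 = -21 - 4 = -25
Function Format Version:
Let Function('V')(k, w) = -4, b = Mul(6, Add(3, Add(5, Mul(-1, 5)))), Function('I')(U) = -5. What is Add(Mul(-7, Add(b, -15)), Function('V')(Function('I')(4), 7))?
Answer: -25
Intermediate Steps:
b = 18 (b = Mul(6, Add(3, Add(5, -5))) = Mul(6, Add(3, 0)) = Mul(6, 3) = 18)
Add(Mul(-7, Add(b, -15)), Function('V')(Function('I')(4), 7)) = Add(Mul(-7, Add(18, -15)), -4) = Add(Mul(-7, 3), -4) = Add(-21, -4) = -25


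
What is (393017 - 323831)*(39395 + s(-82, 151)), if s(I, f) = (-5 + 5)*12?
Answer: 2725582470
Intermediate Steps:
s(I, f) = 0 (s(I, f) = 0*12 = 0)
(393017 - 323831)*(39395 + s(-82, 151)) = (393017 - 323831)*(39395 + 0) = 69186*39395 = 2725582470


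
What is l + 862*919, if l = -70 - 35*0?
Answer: 792108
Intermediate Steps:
l = -70 (l = -70 - 1*0 = -70 + 0 = -70)
l + 862*919 = -70 + 862*919 = -70 + 792178 = 792108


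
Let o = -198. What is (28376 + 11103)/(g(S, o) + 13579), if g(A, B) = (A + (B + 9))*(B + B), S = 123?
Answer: 39479/39715 ≈ 0.99406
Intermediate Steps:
g(A, B) = 2*B*(9 + A + B) (g(A, B) = (A + (9 + B))*(2*B) = (9 + A + B)*(2*B) = 2*B*(9 + A + B))
(28376 + 11103)/(g(S, o) + 13579) = (28376 + 11103)/(2*(-198)*(9 + 123 - 198) + 13579) = 39479/(2*(-198)*(-66) + 13579) = 39479/(26136 + 13579) = 39479/39715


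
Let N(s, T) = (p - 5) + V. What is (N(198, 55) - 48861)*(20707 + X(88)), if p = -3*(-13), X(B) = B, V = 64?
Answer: -1014026585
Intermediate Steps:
p = 39
N(s, T) = 98 (N(s, T) = (39 - 5) + 64 = 34 + 64 = 98)
(N(198, 55) - 48861)*(20707 + X(88)) = (98 - 48861)*(20707 + 88) = -48763*20795 = -1014026585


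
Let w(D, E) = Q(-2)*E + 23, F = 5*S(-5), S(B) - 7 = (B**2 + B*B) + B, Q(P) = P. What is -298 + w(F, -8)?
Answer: -259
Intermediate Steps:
S(B) = 7 + B + 2*B**2 (S(B) = 7 + ((B**2 + B*B) + B) = 7 + ((B**2 + B**2) + B) = 7 + (2*B**2 + B) = 7 + (B + 2*B**2) = 7 + B + 2*B**2)
F = 260 (F = 5*(7 - 5 + 2*(-5)**2) = 5*(7 - 5 + 2*25) = 5*(7 - 5 + 50) = 5*52 = 260)
w(D, E) = 23 - 2*E (w(D, E) = -2*E + 23 = 23 - 2*E)
-298 + w(F, -8) = -298 + (23 - 2*(-8)) = -298 + (23 + 16) = -298 + 39 = -259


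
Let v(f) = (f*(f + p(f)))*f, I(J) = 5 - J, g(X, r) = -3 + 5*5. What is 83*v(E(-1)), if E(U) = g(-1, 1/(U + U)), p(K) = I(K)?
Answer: 200860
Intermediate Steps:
g(X, r) = 22 (g(X, r) = -3 + 25 = 22)
p(K) = 5 - K
E(U) = 22
v(f) = 5*f**2 (v(f) = (f*(f + (5 - f)))*f = (f*5)*f = (5*f)*f = 5*f**2)
83*v(E(-1)) = 83*(5*22**2) = 83*(5*484) = 83*2420 = 200860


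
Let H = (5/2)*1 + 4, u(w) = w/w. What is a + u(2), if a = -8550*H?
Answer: -55574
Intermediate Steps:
u(w) = 1
H = 13/2 (H = (5*(½))*1 + 4 = (5/2)*1 + 4 = 5/2 + 4 = 13/2 ≈ 6.5000)
a = -55575 (a = -8550*13/2 = -55575)
a + u(2) = -55575 + 1 = -55574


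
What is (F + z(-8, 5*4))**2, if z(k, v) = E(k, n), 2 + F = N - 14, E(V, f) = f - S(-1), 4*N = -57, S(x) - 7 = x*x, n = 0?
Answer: 23409/16 ≈ 1463.1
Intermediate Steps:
S(x) = 7 + x**2 (S(x) = 7 + x*x = 7 + x**2)
N = -57/4 (N = (1/4)*(-57) = -57/4 ≈ -14.250)
E(V, f) = -8 + f (E(V, f) = f - (7 + (-1)**2) = f - (7 + 1) = f - 1*8 = f - 8 = -8 + f)
F = -121/4 (F = -2 + (-57/4 - 14) = -2 - 113/4 = -121/4 ≈ -30.250)
z(k, v) = -8 (z(k, v) = -8 + 0 = -8)
(F + z(-8, 5*4))**2 = (-121/4 - 8)**2 = (-153/4)**2 = 23409/16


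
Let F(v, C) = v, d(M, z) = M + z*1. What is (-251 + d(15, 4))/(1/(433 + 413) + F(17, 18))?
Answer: -196272/14383 ≈ -13.646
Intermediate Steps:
d(M, z) = M + z
(-251 + d(15, 4))/(1/(433 + 413) + F(17, 18)) = (-251 + (15 + 4))/(1/(433 + 413) + 17) = (-251 + 19)/(1/846 + 17) = -232/(1/846 + 17) = -232/14383/846 = -232*846/14383 = -196272/14383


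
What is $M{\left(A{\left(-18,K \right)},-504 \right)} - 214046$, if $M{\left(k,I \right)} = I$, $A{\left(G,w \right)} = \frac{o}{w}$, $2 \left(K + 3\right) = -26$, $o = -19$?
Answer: $-214550$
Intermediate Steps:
$K = -16$ ($K = -3 + \frac{1}{2} \left(-26\right) = -3 - 13 = -16$)
$A{\left(G,w \right)} = - \frac{19}{w}$
$M{\left(A{\left(-18,K \right)},-504 \right)} - 214046 = -504 - 214046 = -214550$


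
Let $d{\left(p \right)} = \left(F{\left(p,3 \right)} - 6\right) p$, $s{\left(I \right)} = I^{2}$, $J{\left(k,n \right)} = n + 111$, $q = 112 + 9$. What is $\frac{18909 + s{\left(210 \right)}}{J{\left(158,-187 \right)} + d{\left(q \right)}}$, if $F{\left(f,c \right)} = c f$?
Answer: $\frac{63009}{43121} \approx 1.4612$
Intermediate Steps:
$q = 121$
$J{\left(k,n \right)} = 111 + n$
$d{\left(p \right)} = p \left(-6 + 3 p\right)$ ($d{\left(p \right)} = \left(3 p - 6\right) p = \left(-6 + 3 p\right) p = p \left(-6 + 3 p\right)$)
$\frac{18909 + s{\left(210 \right)}}{J{\left(158,-187 \right)} + d{\left(q \right)}} = \frac{18909 + 210^{2}}{\left(111 - 187\right) + 3 \cdot 121 \left(-2 + 121\right)} = \frac{18909 + 44100}{-76 + 3 \cdot 121 \cdot 119} = \frac{63009}{-76 + 43197} = \frac{63009}{43121}$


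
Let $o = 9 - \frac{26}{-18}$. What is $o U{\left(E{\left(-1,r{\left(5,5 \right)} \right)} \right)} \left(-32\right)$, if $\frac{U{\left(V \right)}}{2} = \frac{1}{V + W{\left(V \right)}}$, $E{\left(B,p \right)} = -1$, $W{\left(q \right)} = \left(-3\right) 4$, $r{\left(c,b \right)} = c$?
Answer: $\frac{6016}{117} \approx 51.419$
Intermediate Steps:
$W{\left(q \right)} = -12$
$o = \frac{94}{9}$ ($o = 9 - - \frac{13}{9} = 9 + \frac{13}{9} = \frac{94}{9} \approx 10.444$)
$U{\left(V \right)} = \frac{2}{-12 + V}$ ($U{\left(V \right)} = \frac{2}{V - 12} = \frac{2}{-12 + V}$)
$o U{\left(E{\left(-1,r{\left(5,5 \right)} \right)} \right)} \left(-32\right) = \frac{94 \frac{2}{-12 - 1}}{9} \left(-32\right) = \frac{94 \frac{2}{-13}}{9} \left(-32\right) = \frac{94 \cdot 2 \left(- \frac{1}{13}\right)}{9} \left(-32\right) = \frac{94}{9} \left(- \frac{2}{13}\right) \left(-32\right) = \left(- \frac{188}{117}\right) \left(-32\right) = \frac{6016}{117}$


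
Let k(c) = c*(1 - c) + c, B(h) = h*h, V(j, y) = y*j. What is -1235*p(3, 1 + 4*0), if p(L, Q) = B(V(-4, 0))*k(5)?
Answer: 0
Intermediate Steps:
V(j, y) = j*y
B(h) = h**2
k(c) = c + c*(1 - c)
p(L, Q) = 0 (p(L, Q) = (-4*0)**2*(5*(2 - 1*5)) = 0**2*(5*(2 - 5)) = 0*(5*(-3)) = 0*(-15) = 0)
-1235*p(3, 1 + 4*0) = -1235*0 = 0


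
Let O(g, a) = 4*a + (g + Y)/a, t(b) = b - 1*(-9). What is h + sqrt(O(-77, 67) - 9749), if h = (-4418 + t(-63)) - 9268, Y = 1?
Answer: -13740 + I*sqrt(42565301)/67 ≈ -13740.0 + 97.376*I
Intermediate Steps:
t(b) = 9 + b (t(b) = b + 9 = 9 + b)
O(g, a) = 4*a + (1 + g)/a (O(g, a) = 4*a + (g + 1)/a = 4*a + (1 + g)/a)
h = -13740 (h = (-4418 + (9 - 63)) - 9268 = (-4418 - 54) - 9268 = -4472 - 9268 = -13740)
h + sqrt(O(-77, 67) - 9749) = -13740 + sqrt((1 - 77 + 4*67**2)/67 - 9749) = -13740 + sqrt((1 - 77 + 4*4489)/67 - 9749) = -13740 + sqrt((1 - 77 + 17956)/67 - 9749) = -13740 + sqrt((1/67)*17880 - 9749) = -13740 + sqrt(17880/67 - 9749) = -13740 + sqrt(-635303/67) = -13740 + I*sqrt(42565301)/67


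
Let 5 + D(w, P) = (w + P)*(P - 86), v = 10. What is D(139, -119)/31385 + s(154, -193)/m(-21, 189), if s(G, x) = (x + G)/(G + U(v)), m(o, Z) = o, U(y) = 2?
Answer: -62687/527268 ≈ -0.11889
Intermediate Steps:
D(w, P) = -5 + (-86 + P)*(P + w) (D(w, P) = -5 + (w + P)*(P - 86) = -5 + (P + w)*(-86 + P) = -5 + (-86 + P)*(P + w))
s(G, x) = (G + x)/(2 + G) (s(G, x) = (x + G)/(G + 2) = (G + x)/(2 + G))
D(139, -119)/31385 + s(154, -193)/m(-21, 189) = (-5 + (-119)² - 86*(-119) - 86*139 - 119*139)/31385 + ((154 - 193)/(2 + 154))/(-21) = (-5 + 14161 + 10234 - 11954 - 16541)*(1/31385) + (-39/156)*(-1/21) = -4105*1/31385 + ((1/156)*(-39))*(-1/21) = -821/6277 - ¼*(-1/21) = -821/6277 + 1/84 = -62687/527268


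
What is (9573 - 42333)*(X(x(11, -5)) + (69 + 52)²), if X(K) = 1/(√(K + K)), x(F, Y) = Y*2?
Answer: -479639160 + 3276*I*√5 ≈ -4.7964e+8 + 7325.4*I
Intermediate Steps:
x(F, Y) = 2*Y
X(K) = √2/(2*√K) (X(K) = 1/(√(2*K)) = 1/(√2*√K) = √2/(2*√K))
(9573 - 42333)*(X(x(11, -5)) + (69 + 52)²) = (9573 - 42333)*(√2/(2*√(2*(-5))) + (69 + 52)²) = -32760*(√2/(2*√(-10)) + 121²) = -32760*(√2*(-I*√10/10)/2 + 14641) = -32760*(-I*√5/10 + 14641) = -32760*(14641 - I*√5/10) = -479639160 + 3276*I*√5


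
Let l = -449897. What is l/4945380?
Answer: -449897/4945380 ≈ -0.090973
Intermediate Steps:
l/4945380 = -449897/4945380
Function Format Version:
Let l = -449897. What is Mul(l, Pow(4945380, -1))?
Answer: Rational(-449897, 4945380) ≈ -0.090973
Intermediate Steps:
Mul(l, Pow(4945380, -1)) = Mul(-449897, Pow(4945380, -1)) = Mul(-449897, Rational(1, 4945380)) = Rational(-449897, 4945380)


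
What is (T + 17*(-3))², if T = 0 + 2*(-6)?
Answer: 3969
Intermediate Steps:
T = -12 (T = 0 - 12 = -12)
(T + 17*(-3))² = (-12 + 17*(-3))² = (-12 - 51)² = (-63)² = 3969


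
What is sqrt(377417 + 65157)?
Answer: sqrt(442574) ≈ 665.26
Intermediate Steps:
sqrt(377417 + 65157) = sqrt(442574)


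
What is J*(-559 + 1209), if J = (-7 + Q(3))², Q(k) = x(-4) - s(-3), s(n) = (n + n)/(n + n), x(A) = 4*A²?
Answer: 2038400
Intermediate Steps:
s(n) = 1 (s(n) = (2*n)/((2*n)) = (2*n)*(1/(2*n)) = 1)
Q(k) = 63 (Q(k) = 4*(-4)² - 1*1 = 4*16 - 1 = 64 - 1 = 63)
J = 3136 (J = (-7 + 63)² = 56² = 3136)
J*(-559 + 1209) = 3136*(-559 + 1209) = 3136*650 = 2038400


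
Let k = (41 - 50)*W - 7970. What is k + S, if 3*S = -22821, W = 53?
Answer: -16054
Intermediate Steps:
S = -7607 (S = (⅓)*(-22821) = -7607)
k = -8447 (k = (41 - 50)*53 - 7970 = -9*53 - 7970 = -477 - 7970 = -8447)
k + S = -8447 - 7607 = -16054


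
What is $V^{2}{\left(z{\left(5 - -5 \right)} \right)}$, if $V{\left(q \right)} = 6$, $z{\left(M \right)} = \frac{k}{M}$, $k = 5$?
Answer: $36$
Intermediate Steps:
$z{\left(M \right)} = \frac{5}{M}$
$V^{2}{\left(z{\left(5 - -5 \right)} \right)} = 6^{2} = 36$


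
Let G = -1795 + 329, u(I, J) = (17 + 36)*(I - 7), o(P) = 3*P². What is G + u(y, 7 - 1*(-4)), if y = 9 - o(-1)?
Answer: -1519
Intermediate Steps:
y = 6 (y = 9 - 3*(-1)² = 9 - 3 = 6)
u(I, J) = -371 + 53*I (u(I, J) = 53*(-7 + I) = -371 + 53*I)
G = -1466
G + u(y, 7 - 1*(-4)) = -1466 + (-371 + 53*6) = -1466 + (-371 + 318) = -1466 - 53 = -1519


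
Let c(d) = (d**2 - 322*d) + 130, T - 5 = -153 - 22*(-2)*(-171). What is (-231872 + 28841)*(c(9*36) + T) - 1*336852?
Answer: 1399358862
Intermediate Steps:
T = -7672 (T = 5 + (-153 - 22*(-2)*(-171)) = 5 + (-153 + 44*(-171)) = 5 + (-153 - 7524) = 5 - 7677 = -7672)
c(d) = 130 + d**2 - 322*d
(-231872 + 28841)*(c(9*36) + T) - 1*336852 = (-231872 + 28841)*((130 + (9*36)**2 - 2898*36) - 7672) - 1*336852 = -203031*((130 + 324**2 - 322*324) - 7672) - 336852 = -203031*((130 + 104976 - 104328) - 7672) - 336852 = -203031*(778 - 7672) - 336852 = -203031*(-6894) - 336852 = 1399695714 - 336852 = 1399358862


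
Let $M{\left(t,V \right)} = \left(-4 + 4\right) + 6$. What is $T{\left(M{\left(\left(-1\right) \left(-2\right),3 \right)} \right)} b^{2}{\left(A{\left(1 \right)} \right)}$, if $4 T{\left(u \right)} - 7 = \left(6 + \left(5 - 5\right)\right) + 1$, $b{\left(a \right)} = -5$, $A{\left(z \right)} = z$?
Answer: $\frac{175}{2} \approx 87.5$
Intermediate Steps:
$M{\left(t,V \right)} = 6$ ($M{\left(t,V \right)} = 0 + 6 = 6$)
$T{\left(u \right)} = \frac{7}{2}$ ($T{\left(u \right)} = \frac{7}{4} + \frac{\left(6 + \left(5 - 5\right)\right) + 1}{4} = \frac{7}{4} + \frac{\left(6 + 0\right) + 1}{4} = \frac{7}{4} + \frac{6 + 1}{4} = \frac{7}{4} + \frac{1}{4} \cdot 7 = \frac{7}{4} + \frac{7}{4} = \frac{7}{2}$)
$T{\left(M{\left(\left(-1\right) \left(-2\right),3 \right)} \right)} b^{2}{\left(A{\left(1 \right)} \right)} = \frac{7 \left(-5\right)^{2}}{2} = \frac{7}{2} \cdot 25 = \frac{175}{2}$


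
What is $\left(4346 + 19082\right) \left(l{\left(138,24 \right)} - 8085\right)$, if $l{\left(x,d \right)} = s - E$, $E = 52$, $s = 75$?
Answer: $-188876536$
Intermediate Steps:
$l{\left(x,d \right)} = 23$ ($l{\left(x,d \right)} = 75 - 52 = 23$)
$\left(4346 + 19082\right) \left(l{\left(138,24 \right)} - 8085\right) = \left(4346 + 19082\right) \left(23 - 8085\right) = 23428 \left(-8062\right) = -188876536$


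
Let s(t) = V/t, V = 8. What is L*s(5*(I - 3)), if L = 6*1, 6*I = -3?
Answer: -96/35 ≈ -2.7429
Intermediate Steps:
I = -1/2 (I = (1/6)*(-3) = -1/2 ≈ -0.50000)
s(t) = 8/t
L = 6
L*s(5*(I - 3)) = 6*(8/((5*(-1/2 - 3)))) = 6*(8/((5*(-7/2)))) = 6*(8/(-35/2)) = 6*(8*(-2/35)) = 6*(-16/35) = -96/35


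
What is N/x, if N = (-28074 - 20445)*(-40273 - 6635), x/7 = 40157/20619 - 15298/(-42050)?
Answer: 8505588576016575/60466462 ≈ 1.4067e+8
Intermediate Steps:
x = 241865848/14948775 (x = 7*(40157/20619 - 15298/(-42050)) = 7*(40157*(1/20619) - 15298*(-1/42050)) = 7*(40157/20619 + 7649/21025) = 7*(34552264/14948775) = 241865848/14948775 ≈ 16.180)
N = 2275929252 (N = -48519*(-46908) = 2275929252)
N/x = 2275929252/(241865848/14948775) = 2275929252*(14948775/241865848) = 8505588576016575/60466462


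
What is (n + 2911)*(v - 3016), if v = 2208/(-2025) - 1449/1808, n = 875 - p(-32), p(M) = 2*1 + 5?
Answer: -13918189880977/1220400 ≈ -1.1405e+7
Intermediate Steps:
p(M) = 7 (p(M) = 2 + 5 = 7)
n = 868 (n = 875 - 1*7 = 875 - 7 = 868)
v = -2308763/1220400 (v = 2208*(-1/2025) - 1449*1/1808 = -736/675 - 1449/1808 = -2308763/1220400 ≈ -1.8918)
(n + 2911)*(v - 3016) = (868 + 2911)*(-2308763/1220400 - 3016) = 3779*(-3683035163/1220400) = -13918189880977/1220400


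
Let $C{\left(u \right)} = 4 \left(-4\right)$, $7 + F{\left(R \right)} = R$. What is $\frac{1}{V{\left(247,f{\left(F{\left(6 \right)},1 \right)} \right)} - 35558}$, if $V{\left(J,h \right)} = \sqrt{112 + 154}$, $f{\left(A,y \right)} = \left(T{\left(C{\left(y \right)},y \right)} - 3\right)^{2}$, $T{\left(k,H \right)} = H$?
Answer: $- \frac{17779}{632185549} - \frac{\sqrt{266}}{1264371098} \approx -2.8136 \cdot 10^{-5}$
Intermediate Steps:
$F{\left(R \right)} = -7 + R$
$C{\left(u \right)} = -16$
$f{\left(A,y \right)} = \left(-3 + y\right)^{2}$ ($f{\left(A,y \right)} = \left(y - 3\right)^{2} = \left(-3 + y\right)^{2}$)
$V{\left(J,h \right)} = \sqrt{266}$
$\frac{1}{V{\left(247,f{\left(F{\left(6 \right)},1 \right)} \right)} - 35558} = \frac{1}{\sqrt{266} - 35558} = \frac{1}{-35558 + \sqrt{266}}$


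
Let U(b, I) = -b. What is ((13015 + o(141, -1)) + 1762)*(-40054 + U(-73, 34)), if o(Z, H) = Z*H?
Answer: -585161916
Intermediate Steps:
o(Z, H) = H*Z
((13015 + o(141, -1)) + 1762)*(-40054 + U(-73, 34)) = ((13015 - 1*141) + 1762)*(-40054 - 1*(-73)) = ((13015 - 141) + 1762)*(-40054 + 73) = (12874 + 1762)*(-39981) = 14636*(-39981) = -585161916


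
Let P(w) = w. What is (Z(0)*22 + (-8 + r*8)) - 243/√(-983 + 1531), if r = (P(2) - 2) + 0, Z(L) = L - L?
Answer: -8 - 243*√137/274 ≈ -18.380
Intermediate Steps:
Z(L) = 0
r = 0 (r = (2 - 2) + 0 = 0 + 0 = 0)
(Z(0)*22 + (-8 + r*8)) - 243/√(-983 + 1531) = (0*22 + (-8 + 0*8)) - 243/√(-983 + 1531) = (0 + (-8 + 0)) - 243*√137/274 = (0 - 8) - 243*√137/274 = -8 - 243*√137/274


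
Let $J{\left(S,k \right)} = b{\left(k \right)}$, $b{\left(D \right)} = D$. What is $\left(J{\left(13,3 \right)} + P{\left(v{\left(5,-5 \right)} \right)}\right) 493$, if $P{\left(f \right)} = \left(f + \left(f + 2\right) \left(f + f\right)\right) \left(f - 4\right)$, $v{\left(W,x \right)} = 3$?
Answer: $-14790$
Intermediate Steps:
$P{\left(f \right)} = \left(-4 + f\right) \left(f + 2 f \left(2 + f\right)\right)$ ($P{\left(f \right)} = \left(f + \left(2 + f\right) 2 f\right) \left(-4 + f\right) = \left(f + 2 f \left(2 + f\right)\right) \left(-4 + f\right) = \left(-4 + f\right) \left(f + 2 f \left(2 + f\right)\right)$)
$J{\left(S,k \right)} = k$
$\left(J{\left(13,3 \right)} + P{\left(v{\left(5,-5 \right)} \right)}\right) 493 = \left(3 + 3 \left(-20 - 9 + 2 \cdot 3^{2}\right)\right) 493 = \left(3 + 3 \left(-20 - 9 + 2 \cdot 9\right)\right) 493 = \left(3 + 3 \left(-20 - 9 + 18\right)\right) 493 = \left(3 + 3 \left(-11\right)\right) 493 = \left(3 - 33\right) 493 = \left(-30\right) 493 = -14790$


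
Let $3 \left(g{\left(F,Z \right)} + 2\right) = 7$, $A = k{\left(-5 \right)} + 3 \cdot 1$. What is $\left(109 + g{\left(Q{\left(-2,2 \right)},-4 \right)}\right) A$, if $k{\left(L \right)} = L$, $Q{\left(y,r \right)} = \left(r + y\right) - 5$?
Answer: $- \frac{656}{3} \approx -218.67$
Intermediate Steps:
$Q{\left(y,r \right)} = -5 + r + y$
$A = -2$ ($A = -5 + 3 \cdot 1 = -5 + 3 = -2$)
$g{\left(F,Z \right)} = \frac{1}{3}$ ($g{\left(F,Z \right)} = -2 + \frac{1}{3} \cdot 7 = -2 + \frac{7}{3} = \frac{1}{3}$)
$\left(109 + g{\left(Q{\left(-2,2 \right)},-4 \right)}\right) A = \left(109 + \frac{1}{3}\right) \left(-2\right) = \frac{328}{3} \left(-2\right) = - \frac{656}{3}$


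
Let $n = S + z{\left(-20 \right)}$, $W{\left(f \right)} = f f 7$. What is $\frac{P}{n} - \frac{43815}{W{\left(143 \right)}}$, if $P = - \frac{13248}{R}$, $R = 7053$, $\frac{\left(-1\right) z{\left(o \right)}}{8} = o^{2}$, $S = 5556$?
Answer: $- \frac{60830369157}{198215694677} \approx -0.30689$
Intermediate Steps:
$W{\left(f \right)} = 7 f^{2}$ ($W{\left(f \right)} = f^{2} \cdot 7 = 7 f^{2}$)
$z{\left(o \right)} = - 8 o^{2}$
$n = 2356$ ($n = 5556 - 8 \left(-20\right)^{2} = 5556 - 3200 = 2356$)
$P = - \frac{4416}{2351}$ ($P = - \frac{13248}{7053} = \left(-13248\right) \frac{1}{7053} = - \frac{4416}{2351} \approx -1.8783$)
$\frac{P}{n} - \frac{43815}{W{\left(143 \right)}} = - \frac{4416}{2351 \cdot 2356} - \frac{43815}{7 \cdot 143^{2}} = \left(- \frac{4416}{2351}\right) \frac{1}{2356} - \frac{43815}{7 \cdot 20449} = - \frac{1104}{1384739} - \frac{43815}{143143} = - \frac{60830369157}{198215694677}$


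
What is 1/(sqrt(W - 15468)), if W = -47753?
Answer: -I*sqrt(63221)/63221 ≈ -0.0039771*I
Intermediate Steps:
1/(sqrt(W - 15468)) = 1/(sqrt(-47753 - 15468)) = 1/(sqrt(-63221)) = 1/(I*sqrt(63221)) = -I*sqrt(63221)/63221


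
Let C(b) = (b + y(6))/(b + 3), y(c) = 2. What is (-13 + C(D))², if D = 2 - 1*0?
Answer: 3721/25 ≈ 148.84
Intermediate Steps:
D = 2 (D = 2 + 0 = 2)
C(b) = (2 + b)/(3 + b) (C(b) = (b + 2)/(b + 3) = (2 + b)/(3 + b))
(-13 + C(D))² = (-13 + (2 + 2)/(3 + 2))² = (-13 + 4/5)² = (-13 + (⅕)*4)² = (-13 + ⅘)² = (-61/5)² = 3721/25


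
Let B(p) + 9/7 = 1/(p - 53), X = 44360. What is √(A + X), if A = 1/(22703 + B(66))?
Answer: √189319161694346373/2065863 ≈ 210.62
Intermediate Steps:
B(p) = -9/7 + 1/(-53 + p) (B(p) = -9/7 + 1/(p - 53) = -9/7 + 1/(-53 + p))
A = 91/2065863 (A = 1/(22703 + (484 - 9*66)/(7*(-53 + 66))) = 1/(22703 + (⅐)*(484 - 594)/13) = 1/(22703 + (⅐)*(1/13)*(-110)) = 1/(22703 - 110/91) = 1/(2065863/91) = 91/2065863 ≈ 4.4049e-5)
√(A + X) = √(91/2065863 + 44360) = √(91641682771/2065863) = √189319161694346373/2065863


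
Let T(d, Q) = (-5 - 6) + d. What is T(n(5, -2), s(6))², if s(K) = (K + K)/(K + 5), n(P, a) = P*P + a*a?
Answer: 324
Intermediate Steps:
n(P, a) = P² + a²
s(K) = 2*K/(5 + K) (s(K) = (2*K)/(5 + K) = 2*K/(5 + K))
T(d, Q) = -11 + d
T(n(5, -2), s(6))² = (-11 + (5² + (-2)²))² = (-11 + (25 + 4))² = (-11 + 29)² = 18² = 324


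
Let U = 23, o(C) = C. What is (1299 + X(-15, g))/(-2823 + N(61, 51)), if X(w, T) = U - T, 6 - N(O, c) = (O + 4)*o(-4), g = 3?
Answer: -1319/2557 ≈ -0.51584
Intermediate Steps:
N(O, c) = 22 + 4*O (N(O, c) = 6 - (O + 4)*(-4) = 6 - (4 + O)*(-4) = 6 - (-16 - 4*O) = 6 + (16 + 4*O) = 22 + 4*O)
X(w, T) = 23 - T
(1299 + X(-15, g))/(-2823 + N(61, 51)) = (1299 + (23 - 1*3))/(-2823 + (22 + 4*61)) = (1299 + (23 - 3))/(-2823 + (22 + 244)) = (1299 + 20)/(-2823 + 266) = 1319/(-2557) = 1319*(-1/2557) = -1319/2557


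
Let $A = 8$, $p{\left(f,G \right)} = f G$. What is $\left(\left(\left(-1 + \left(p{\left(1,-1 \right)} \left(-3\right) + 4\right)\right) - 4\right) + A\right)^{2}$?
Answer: $100$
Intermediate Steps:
$p{\left(f,G \right)} = G f$
$\left(\left(\left(-1 + \left(p{\left(1,-1 \right)} \left(-3\right) + 4\right)\right) - 4\right) + A\right)^{2} = \left(\left(\left(-1 + \left(\left(-1\right) 1 \left(-3\right) + 4\right)\right) - 4\right) + 8\right)^{2} = \left(\left(\left(-1 + \left(\left(-1\right) \left(-3\right) + 4\right)\right) - 4\right) + 8\right)^{2} = \left(\left(\left(-1 + \left(3 + 4\right)\right) - 4\right) + 8\right)^{2} = \left(\left(\left(-1 + 7\right) - 4\right) + 8\right)^{2} = \left(\left(6 - 4\right) + 8\right)^{2} = \left(2 + 8\right)^{2} = 10^{2} = 100$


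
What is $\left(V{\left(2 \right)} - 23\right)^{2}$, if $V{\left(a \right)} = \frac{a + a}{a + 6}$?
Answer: $\frac{2025}{4} \approx 506.25$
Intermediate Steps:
$V{\left(a \right)} = \frac{2 a}{6 + a}$
$\left(V{\left(2 \right)} - 23\right)^{2} = \left(2 \cdot 2 \frac{1}{6 + 2} - 23\right)^{2} = \left(2 \cdot 2 \cdot \frac{1}{8} - 23\right)^{2} = \left(\frac{1}{2} - 23\right)^{2} = \left(- \frac{45}{2}\right)^{2} = \frac{2025}{4}$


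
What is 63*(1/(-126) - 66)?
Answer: -8317/2 ≈ -4158.5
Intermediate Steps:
63*(1/(-126) - 66) = 63*(-1/126 - 66) = 63*(-8317/126) = -8317/2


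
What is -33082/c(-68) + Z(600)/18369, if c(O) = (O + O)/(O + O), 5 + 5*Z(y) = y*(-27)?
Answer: -607686499/18369 ≈ -33082.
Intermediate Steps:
Z(y) = -1 - 27*y/5 (Z(y) = -1 + (y*(-27))/5 = -1 + (-27*y)/5 = -1 - 27*y/5)
c(O) = 1 (c(O) = (2*O)/((2*O)) = (2*O)*(1/(2*O)) = 1)
-33082/c(-68) + Z(600)/18369 = -33082/1 + (-1 - 27/5*600)/18369 = -33082*1 + (-1 - 3240)*(1/18369) = -33082 - 3241*1/18369 = -33082 - 3241/18369 = -607686499/18369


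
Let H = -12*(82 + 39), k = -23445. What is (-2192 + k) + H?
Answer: -27089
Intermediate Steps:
H = -1452 (H = -12*121 = -1452)
(-2192 + k) + H = (-2192 - 23445) - 1452 = -25637 - 1452 = -27089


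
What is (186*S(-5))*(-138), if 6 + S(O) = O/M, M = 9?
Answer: 168268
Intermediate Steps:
S(O) = -6 + O/9
(186*S(-5))*(-138) = (186*(-6 + (1/9)*(-5)))*(-138) = (186*(-6 - 5/9))*(-138) = (186*(-59/9))*(-138) = -3658/3*(-138) = 168268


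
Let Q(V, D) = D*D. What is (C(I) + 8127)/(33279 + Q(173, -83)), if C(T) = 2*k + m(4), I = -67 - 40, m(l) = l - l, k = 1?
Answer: 8129/40168 ≈ 0.20237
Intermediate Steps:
m(l) = 0
I = -107
C(T) = 2 (C(T) = 2*1 + 0 = 2 + 0 = 2)
Q(V, D) = D²
(C(I) + 8127)/(33279 + Q(173, -83)) = (2 + 8127)/(33279 + (-83)²) = 8129/(33279 + 6889) = 8129/40168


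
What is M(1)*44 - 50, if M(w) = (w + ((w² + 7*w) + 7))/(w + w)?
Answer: 302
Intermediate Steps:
M(w) = (7 + w² + 8*w)/(2*w) (M(w) = (w + (7 + w² + 7*w))/((2*w)) = (7 + w² + 8*w)*(1/(2*w)) = (7 + w² + 8*w)/(2*w))
M(1)*44 - 50 = ((½)*(7 + 1*(8 + 1))/1)*44 - 50 = ((½)*1*(7 + 1*9))*44 - 50 = ((½)*1*(7 + 9))*44 - 50 = ((½)*1*16)*44 - 50 = 8*44 - 50 = 352 - 50 = 302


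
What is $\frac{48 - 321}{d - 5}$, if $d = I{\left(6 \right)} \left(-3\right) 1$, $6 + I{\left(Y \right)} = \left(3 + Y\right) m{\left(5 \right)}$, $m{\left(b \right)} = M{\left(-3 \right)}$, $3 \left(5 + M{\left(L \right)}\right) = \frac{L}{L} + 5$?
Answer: $- \frac{273}{94} \approx -2.9043$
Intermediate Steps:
$M{\left(L \right)} = -3$ ($M{\left(L \right)} = -5 + \frac{\frac{L}{L} + 5}{3} = -5 + \frac{1 + 5}{3} = -5 + \frac{1}{3} \cdot 6 = -5 + 2 = -3$)
$m{\left(b \right)} = -3$
$I{\left(Y \right)} = -15 - 3 Y$ ($I{\left(Y \right)} = -6 + \left(3 + Y\right) \left(-3\right) = -6 - \left(9 + 3 Y\right) = -15 - 3 Y$)
$d = 99$ ($d = \left(-15 - 18\right) \left(-3\right) 1 = \left(-33\right) \left(-3\right) 1 = 99 \cdot 1 = 99$)
$\frac{48 - 321}{d - 5} = \frac{48 - 321}{99 - 5} = - \frac{273}{94}$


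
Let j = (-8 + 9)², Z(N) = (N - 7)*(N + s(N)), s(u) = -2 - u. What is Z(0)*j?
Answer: 14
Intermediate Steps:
Z(N) = 14 - 2*N (Z(N) = (N - 7)*(N + (-2 - N)) = (-7 + N)*(-2) = 14 - 2*N)
j = 1 (j = 1² = 1)
Z(0)*j = (14 - 2*0)*1 = (14 + 0)*1 = 14*1 = 14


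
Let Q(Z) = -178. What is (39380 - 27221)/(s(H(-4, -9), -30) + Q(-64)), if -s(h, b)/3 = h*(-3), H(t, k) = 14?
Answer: -12159/52 ≈ -233.83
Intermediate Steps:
s(h, b) = 9*h (s(h, b) = -3*h*(-3) = -(-9)*h = 9*h)
(39380 - 27221)/(s(H(-4, -9), -30) + Q(-64)) = (39380 - 27221)/(9*14 - 178) = 12159/(126 - 178) = 12159/(-52) = 12159*(-1/52) = -12159/52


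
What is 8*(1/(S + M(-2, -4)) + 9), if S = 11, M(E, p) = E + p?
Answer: 368/5 ≈ 73.600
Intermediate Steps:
8*(1/(S + M(-2, -4)) + 9) = 8*(1/(11 + (-2 - 4)) + 9) = 8*(1/(11 - 6) + 9) = 8*(1/5 + 9) = 8*(⅕ + 9) = 8*(46/5) = 368/5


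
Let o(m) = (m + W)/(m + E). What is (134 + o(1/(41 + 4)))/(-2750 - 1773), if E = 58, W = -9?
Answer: -349470/11809553 ≈ -0.029592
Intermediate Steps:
o(m) = (-9 + m)/(58 + m) (o(m) = (m - 9)/(m + 58) = (-9 + m)/(58 + m))
(134 + o(1/(41 + 4)))/(-2750 - 1773) = (134 + (-9 + 1/(41 + 4))/(58 + 1/(41 + 4)))/(-2750 - 1773) = (134 + (-9 + 1/45)/(58 + 1/45))/(-4523) = (134 + (-9 + 1/45)/(58 + 1/45))*(-1/4523) = (134 - 404/45/(2611/45))*(-1/4523) = (134 + (45/2611)*(-404/45))*(-1/4523) = (134 - 404/2611)*(-1/4523) = (349470/2611)*(-1/4523) = -349470/11809553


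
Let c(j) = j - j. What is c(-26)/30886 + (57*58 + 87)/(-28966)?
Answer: -3393/28966 ≈ -0.11714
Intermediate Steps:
c(j) = 0
c(-26)/30886 + (57*58 + 87)/(-28966) = 0/30886 + (57*58 + 87)/(-28966) = 0*(1/30886) + (3306 + 87)*(-1/28966) = 0 + 3393*(-1/28966) = 0 - 3393/28966 = -3393/28966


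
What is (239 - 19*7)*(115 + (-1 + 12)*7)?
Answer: 20352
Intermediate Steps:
(239 - 19*7)*(115 + (-1 + 12)*7) = (239 - 133)*(115 + 11*7) = 106*(115 + 77) = 106*192 = 20352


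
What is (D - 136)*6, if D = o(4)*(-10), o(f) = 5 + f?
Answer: -1356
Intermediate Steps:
D = -90 (D = (5 + 4)*(-10) = 9*(-10) = -90)
(D - 136)*6 = (-90 - 136)*6 = -226*6 = -1356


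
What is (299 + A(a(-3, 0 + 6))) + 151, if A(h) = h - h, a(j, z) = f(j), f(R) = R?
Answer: 450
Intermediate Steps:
a(j, z) = j
A(h) = 0
(299 + A(a(-3, 0 + 6))) + 151 = (299 + 0) + 151 = 299 + 151 = 450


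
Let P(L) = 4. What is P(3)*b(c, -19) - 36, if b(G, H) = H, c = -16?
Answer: -112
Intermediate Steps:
P(3)*b(c, -19) - 36 = 4*(-19) - 36 = -76 - 36 = -112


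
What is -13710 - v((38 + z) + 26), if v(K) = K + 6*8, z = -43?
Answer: -13779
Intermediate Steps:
v(K) = 48 + K (v(K) = K + 48 = 48 + K)
-13710 - v((38 + z) + 26) = -13710 - (48 + ((38 - 43) + 26)) = -13710 - (48 + (-5 + 26)) = -13710 - (48 + 21) = -13710 - 1*69 = -13710 - 69 = -13779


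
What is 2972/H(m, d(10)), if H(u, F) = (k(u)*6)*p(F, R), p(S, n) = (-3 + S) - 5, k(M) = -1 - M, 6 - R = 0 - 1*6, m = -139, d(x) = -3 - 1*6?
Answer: -743/3519 ≈ -0.21114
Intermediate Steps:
d(x) = -9 (d(x) = -3 - 6 = -9)
R = 12 (R = 6 - (0 - 1*6) = 6 - (0 - 6) = 6 - 1*(-6) = 6 + 6 = 12)
p(S, n) = -8 + S
H(u, F) = (-8 + F)*(-6 - 6*u) (H(u, F) = ((-1 - u)*6)*(-8 + F) = (-6 - 6*u)*(-8 + F) = (-8 + F)*(-6 - 6*u))
2972/H(m, d(10)) = 2972/((-6*(1 - 139)*(-8 - 9))) = 2972/((-6*(-138)*(-17))) = 2972/(-14076) = 2972*(-1/14076) = -743/3519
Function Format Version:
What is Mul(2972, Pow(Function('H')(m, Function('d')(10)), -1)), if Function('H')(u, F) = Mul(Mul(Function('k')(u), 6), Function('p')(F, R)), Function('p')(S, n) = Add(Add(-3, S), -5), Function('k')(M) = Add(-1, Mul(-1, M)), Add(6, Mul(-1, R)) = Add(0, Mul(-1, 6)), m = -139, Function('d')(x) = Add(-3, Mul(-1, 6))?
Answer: Rational(-743, 3519) ≈ -0.21114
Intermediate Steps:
Function('d')(x) = -9 (Function('d')(x) = Add(-3, -6) = -9)
R = 12 (R = Add(6, Mul(-1, Add(0, Mul(-1, 6)))) = Add(6, Mul(-1, Add(0, -6))) = Add(6, Mul(-1, -6)) = Add(6, 6) = 12)
Function('p')(S, n) = Add(-8, S)
Function('H')(u, F) = Mul(Add(-8, F), Add(-6, Mul(-6, u))) (Function('H')(u, F) = Mul(Mul(Add(-1, Mul(-1, u)), 6), Add(-8, F)) = Mul(Add(-6, Mul(-6, u)), Add(-8, F)) = Mul(Add(-8, F), Add(-6, Mul(-6, u))))
Mul(2972, Pow(Function('H')(m, Function('d')(10)), -1)) = Mul(2972, Pow(Mul(-6, Add(1, -139), Add(-8, -9)), -1)) = Mul(2972, Pow(Mul(-6, -138, -17), -1)) = Mul(2972, Pow(-14076, -1)) = Mul(2972, Rational(-1, 14076)) = Rational(-743, 3519)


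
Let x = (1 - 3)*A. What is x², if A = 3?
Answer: 36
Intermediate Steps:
x = -6 (x = (1 - 3)*3 = -2*3 = -6)
x² = (-6)² = 36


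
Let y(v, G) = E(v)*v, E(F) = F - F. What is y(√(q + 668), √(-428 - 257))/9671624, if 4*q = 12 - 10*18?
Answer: 0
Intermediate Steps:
q = -42 (q = (12 - 10*18)/4 = (12 - 180)/4 = (¼)*(-168) = -42)
E(F) = 0
y(v, G) = 0 (y(v, G) = 0*v = 0)
y(√(q + 668), √(-428 - 257))/9671624 = 0/9671624 = 0*(1/9671624) = 0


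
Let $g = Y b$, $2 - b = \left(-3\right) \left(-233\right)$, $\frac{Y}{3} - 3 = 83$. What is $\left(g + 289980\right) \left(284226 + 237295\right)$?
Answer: $57447624234$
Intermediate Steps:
$Y = 258$ ($Y = 9 + 3 \cdot 83 = 9 + 249 = 258$)
$b = -697$ ($b = 2 - \left(-3\right) \left(-233\right) = 2 - 699 = -697$)
$g = -179826$ ($g = 258 \left(-697\right) = -179826$)
$\left(g + 289980\right) \left(284226 + 237295\right) = \left(-179826 + 289980\right) \left(284226 + 237295\right) = 110154 \cdot 521521 = 57447624234$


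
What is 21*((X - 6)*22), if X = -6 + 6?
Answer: -2772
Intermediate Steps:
X = 0
21*((X - 6)*22) = 21*((0 - 6)*22) = 21*(-6*22) = 21*(-132) = -2772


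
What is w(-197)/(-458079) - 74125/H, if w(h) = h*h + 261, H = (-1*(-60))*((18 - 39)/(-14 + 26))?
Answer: 754466745/1068851 ≈ 705.87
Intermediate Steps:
H = -105 (H = 60*(-21/12) = 60*(-21*1/12) = 60*(-7/4) = -105)
w(h) = 261 + h² (w(h) = h² + 261 = 261 + h²)
w(-197)/(-458079) - 74125/H = (261 + (-197)²)/(-458079) - 74125/(-105) = (261 + 38809)*(-1/458079) - 74125*(-1/105) = 39070*(-1/458079) + 14825/21 = -39070/458079 + 14825/21 = 754466745/1068851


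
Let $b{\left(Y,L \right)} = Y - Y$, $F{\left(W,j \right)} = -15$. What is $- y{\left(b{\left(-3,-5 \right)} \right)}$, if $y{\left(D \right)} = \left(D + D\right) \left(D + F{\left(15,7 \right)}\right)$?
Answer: $0$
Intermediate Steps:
$b{\left(Y,L \right)} = 0$
$y{\left(D \right)} = 2 D \left(-15 + D\right)$ ($y{\left(D \right)} = \left(D + D\right) \left(D - 15\right) = 2 D \left(-15 + D\right)$)
$- y{\left(b{\left(-3,-5 \right)} \right)} = - 2 \cdot 0 \left(-15 + 0\right) = - 2 \cdot 0 \left(-15\right) = \left(-1\right) 0 = 0$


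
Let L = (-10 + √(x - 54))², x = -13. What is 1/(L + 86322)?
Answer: I/(5*(4*√67 + 17271*I)) ≈ 1.158e-5 + 2.1953e-8*I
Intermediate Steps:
L = (-10 + I*√67)² (L = (-10 + √(-13 - 54))² = (-10 + √(-67))² = (-10 + I*√67)² ≈ 33.0 - 163.71*I)
1/(L + 86322) = 1/((10 - I*√67)² + 86322) = 1/(86322 + (10 - I*√67)²)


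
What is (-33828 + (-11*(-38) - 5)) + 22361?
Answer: -11054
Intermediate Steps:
(-33828 + (-11*(-38) - 5)) + 22361 = (-33828 + (418 - 5)) + 22361 = (-33828 + 413) + 22361 = -33415 + 22361 = -11054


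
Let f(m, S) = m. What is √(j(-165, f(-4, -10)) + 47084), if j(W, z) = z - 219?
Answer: √46861 ≈ 216.47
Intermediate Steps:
j(W, z) = -219 + z
√(j(-165, f(-4, -10)) + 47084) = √((-219 - 4) + 47084) = √(-223 + 47084) = √46861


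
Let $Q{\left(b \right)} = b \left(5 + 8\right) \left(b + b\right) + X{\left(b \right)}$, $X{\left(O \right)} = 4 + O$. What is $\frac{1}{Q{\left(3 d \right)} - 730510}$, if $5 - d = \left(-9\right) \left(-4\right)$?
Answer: $- \frac{1}{505725} \approx -1.9774 \cdot 10^{-6}$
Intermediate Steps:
$d = -31$ ($d = 5 - \left(-9\right) \left(-4\right) = 5 - 36 = -31$)
$Q{\left(b \right)} = 4 + b + 26 b^{2}$ ($Q{\left(b \right)} = b \left(5 + 8\right) \left(b + b\right) + \left(4 + b\right) = b 13 \cdot 2 b + \left(4 + b\right) = b 26 b + \left(4 + b\right) = 26 b^{2} + \left(4 + b\right) = 4 + b + 26 b^{2}$)
$\frac{1}{Q{\left(3 d \right)} - 730510} = \frac{1}{\left(4 + 3 \left(-31\right) + 26 \left(3 \left(-31\right)\right)^{2}\right) - 730510} = \frac{1}{\left(4 - 93 + 26 \left(-93\right)^{2}\right) - 730510} = \frac{1}{\left(4 - 93 + 26 \cdot 8649\right) - 730510} = \frac{1}{\left(4 - 93 + 224874\right) - 730510} = \frac{1}{224785 - 730510} = \frac{1}{-505725} = - \frac{1}{505725}$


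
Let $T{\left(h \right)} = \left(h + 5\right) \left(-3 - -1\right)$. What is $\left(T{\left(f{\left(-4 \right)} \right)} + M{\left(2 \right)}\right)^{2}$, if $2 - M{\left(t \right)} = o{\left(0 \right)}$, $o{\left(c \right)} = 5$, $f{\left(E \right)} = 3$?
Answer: $361$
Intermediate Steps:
$T{\left(h \right)} = -10 - 2 h$ ($T{\left(h \right)} = \left(5 + h\right) \left(-3 + 1\right) = \left(5 + h\right) \left(-2\right) = -10 - 2 h$)
$M{\left(t \right)} = -3$ ($M{\left(t \right)} = 2 - 5 = -3$)
$\left(T{\left(f{\left(-4 \right)} \right)} + M{\left(2 \right)}\right)^{2} = \left(\left(-10 - 6\right) - 3\right)^{2} = \left(-16 - 3\right)^{2} = \left(-19\right)^{2} = 361$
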